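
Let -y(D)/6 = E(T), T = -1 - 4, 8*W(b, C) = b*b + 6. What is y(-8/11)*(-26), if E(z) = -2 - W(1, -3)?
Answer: -897/2 ≈ -448.50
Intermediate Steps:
W(b, C) = 3/4 + b**2/8 (W(b, C) = (b*b + 6)/8 = (b**2 + 6)/8 = (6 + b**2)/8 = 3/4 + b**2/8)
T = -5
E(z) = -23/8 (E(z) = -2 - (3/4 + (1/8)*1**2) = -2 - (3/4 + (1/8)*1) = -2 - (3/4 + 1/8) = -2 - 1*7/8 = -2 - 7/8 = -23/8)
y(D) = 69/4 (y(D) = -6*(-23/8) = 69/4)
y(-8/11)*(-26) = (69/4)*(-26) = -897/2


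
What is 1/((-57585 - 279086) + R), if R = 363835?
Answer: 1/27164 ≈ 3.6813e-5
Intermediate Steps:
1/((-57585 - 279086) + R) = 1/((-57585 - 279086) + 363835) = 1/(-336671 + 363835) = 1/27164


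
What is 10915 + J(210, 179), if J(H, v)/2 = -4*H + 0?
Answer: 9235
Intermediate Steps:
J(H, v) = -8*H (J(H, v) = 2*(-4*H + 0) = 2*(-4*H) = -8*H)
10915 + J(210, 179) = 10915 - 8*210 = 10915 - 1680 = 9235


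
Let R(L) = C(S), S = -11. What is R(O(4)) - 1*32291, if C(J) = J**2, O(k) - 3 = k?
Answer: -32170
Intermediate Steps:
O(k) = 3 + k
R(L) = 121 (R(L) = (-11)**2 = 121)
R(O(4)) - 1*32291 = 121 - 1*32291 = 121 - 32291 = -32170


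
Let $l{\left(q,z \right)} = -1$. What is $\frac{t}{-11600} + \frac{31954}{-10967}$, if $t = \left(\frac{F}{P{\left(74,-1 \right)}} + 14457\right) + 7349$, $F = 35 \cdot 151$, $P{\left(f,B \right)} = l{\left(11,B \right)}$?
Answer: $- \frac{551852207}{127217200} \approx -4.3379$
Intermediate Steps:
$P{\left(f,B \right)} = -1$
$F = 5285$
$t = 16521$ ($t = \left(\frac{5285}{-1} + 14457\right) + 7349 = \left(5285 \left(-1\right) + 14457\right) + 7349 = \left(-5285 + 14457\right) + 7349 = 9172 + 7349 = 16521$)
$\frac{t}{-11600} + \frac{31954}{-10967} = \frac{16521}{-11600} + \frac{31954}{-10967} = 16521 \left(- \frac{1}{11600}\right) + 31954 \left(- \frac{1}{10967}\right) = - \frac{16521}{11600} - \frac{31954}{10967} = - \frac{551852207}{127217200}$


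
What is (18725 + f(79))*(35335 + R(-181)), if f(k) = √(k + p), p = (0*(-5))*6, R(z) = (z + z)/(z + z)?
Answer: 661666600 + 35336*√79 ≈ 6.6198e+8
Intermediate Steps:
R(z) = 1 (R(z) = (2*z)/((2*z)) = (2*z)*(1/(2*z)) = 1)
p = 0 (p = 0*6 = 0)
f(k) = √k (f(k) = √(k + 0) = √k)
(18725 + f(79))*(35335 + R(-181)) = (18725 + √79)*(35335 + 1) = (18725 + √79)*35336 = 661666600 + 35336*√79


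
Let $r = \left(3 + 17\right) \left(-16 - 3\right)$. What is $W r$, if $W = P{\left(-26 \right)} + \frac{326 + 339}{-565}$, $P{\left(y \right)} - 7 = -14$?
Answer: $\frac{351120}{113} \approx 3107.3$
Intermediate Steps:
$P{\left(y \right)} = -7$ ($P{\left(y \right)} = 7 - 14 = -7$)
$r = -380$ ($r = 20 \left(-19\right) = -380$)
$W = - \frac{924}{113}$ ($W = -7 + \frac{326 + 339}{-565} = -7 + 665 \left(- \frac{1}{565}\right) = -7 - \frac{133}{113} = - \frac{924}{113} \approx -8.177$)
$W r = \left(- \frac{924}{113}\right) \left(-380\right) = \frac{351120}{113}$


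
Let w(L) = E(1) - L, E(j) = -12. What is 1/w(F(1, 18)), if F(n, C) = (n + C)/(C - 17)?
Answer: -1/31 ≈ -0.032258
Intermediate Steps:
F(n, C) = (C + n)/(-17 + C)
w(L) = -12 - L
1/w(F(1, 18)) = 1/(-12 - (18 + 1)/(-17 + 18)) = 1/(-12 - 19/1) = 1/(-12 - 19) = 1/(-31) = -1/31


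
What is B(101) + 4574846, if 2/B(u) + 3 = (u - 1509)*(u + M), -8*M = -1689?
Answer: 2010530445848/439475 ≈ 4.5748e+6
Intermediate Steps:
M = 1689/8 (M = -⅛*(-1689) = 1689/8 ≈ 211.13)
B(u) = 2/(-3 + (-1509 + u)*(1689/8 + u)) (B(u) = 2/(-3 + (u - 1509)*(u + 1689/8)) = 2/(-3 + (-1509 + u)*(1689/8 + u)))
B(101) + 4574846 = 16/(-2548725 - 10383*101 + 8*101²) + 4574846 = 16/(-2548725 - 1048683 + 8*10201) + 4574846 = 16/(-2548725 - 1048683 + 81608) + 4574846 = 16/(-3515800) + 4574846 = 16*(-1/3515800) + 4574846 = -2/439475 + 4574846 = 2010530445848/439475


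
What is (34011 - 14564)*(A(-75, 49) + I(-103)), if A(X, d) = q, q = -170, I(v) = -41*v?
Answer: 78818691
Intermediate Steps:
A(X, d) = -170
(34011 - 14564)*(A(-75, 49) + I(-103)) = (34011 - 14564)*(-170 - 41*(-103)) = 19447*(-170 + 4223) = 19447*4053 = 78818691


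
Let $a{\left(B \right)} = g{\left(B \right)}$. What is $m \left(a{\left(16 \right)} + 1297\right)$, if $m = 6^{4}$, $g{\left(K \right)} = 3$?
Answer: $1684800$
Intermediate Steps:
$a{\left(B \right)} = 3$
$m = 1296$
$m \left(a{\left(16 \right)} + 1297\right) = 1296 \left(3 + 1297\right) = 1296 \cdot 1300 = 1684800$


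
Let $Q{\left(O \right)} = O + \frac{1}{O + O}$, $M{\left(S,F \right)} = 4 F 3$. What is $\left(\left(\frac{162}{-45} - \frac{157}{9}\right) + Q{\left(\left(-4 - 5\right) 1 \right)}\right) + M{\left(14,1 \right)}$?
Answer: $- \frac{181}{10} \approx -18.1$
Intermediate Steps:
$M{\left(S,F \right)} = 12 F$
$Q{\left(O \right)} = O + \frac{1}{2 O}$
$\left(\left(\frac{162}{-45} - \frac{157}{9}\right) + Q{\left(\left(-4 - 5\right) 1 \right)}\right) + M{\left(14,1 \right)} = \left(\left(\frac{162}{-45} - \frac{157}{9}\right) + \left(\left(-4 - 5\right) 1 + \frac{1}{2 \left(-4 - 5\right) 1}\right)\right) + 12 \cdot 1 = \left(\left(162 \left(- \frac{1}{45}\right) - \frac{157}{9}\right) + \left(\left(-9\right) 1 + \frac{1}{2 \left(\left(-9\right) 1\right)}\right)\right) + 12 = \left(\left(- \frac{18}{5} - \frac{157}{9}\right) - \left(9 - \frac{1}{2 \left(-9\right)}\right)\right) + 12 = \left(- \frac{947}{45} + \left(-9 + \frac{1}{2} \left(- \frac{1}{9}\right)\right)\right) + 12 = \left(- \frac{947}{45} - \frac{163}{18}\right) + 12 = - \frac{301}{10} + 12 = - \frac{181}{10}$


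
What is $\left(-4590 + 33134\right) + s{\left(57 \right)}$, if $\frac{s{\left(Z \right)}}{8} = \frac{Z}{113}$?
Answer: $\frac{3225928}{113} \approx 28548.0$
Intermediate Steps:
$s{\left(Z \right)} = \frac{8 Z}{113}$ ($s{\left(Z \right)} = 8 \frac{Z}{113} = \frac{8 Z}{113}$)
$\left(-4590 + 33134\right) + s{\left(57 \right)} = \left(-4590 + 33134\right) + \frac{8}{113} \cdot 57 = 28544 + \frac{456}{113} = \frac{3225928}{113}$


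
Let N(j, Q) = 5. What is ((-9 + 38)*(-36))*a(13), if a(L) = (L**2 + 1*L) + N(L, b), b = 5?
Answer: -195228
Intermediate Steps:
a(L) = 5 + L + L**2 (a(L) = (L**2 + 1*L) + 5 = (L**2 + L) + 5 = (L + L**2) + 5 = 5 + L + L**2)
((-9 + 38)*(-36))*a(13) = ((-9 + 38)*(-36))*(5 + 13 + 13**2) = (29*(-36))*(5 + 13 + 169) = -1044*187 = -195228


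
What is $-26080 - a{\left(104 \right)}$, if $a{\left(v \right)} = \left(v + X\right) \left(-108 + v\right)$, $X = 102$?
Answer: $-25256$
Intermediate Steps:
$a{\left(v \right)} = \left(-108 + v\right) \left(102 + v\right)$ ($a{\left(v \right)} = \left(v + 102\right) \left(-108 + v\right) = \left(102 + v\right) \left(-108 + v\right) = \left(-108 + v\right) \left(102 + v\right)$)
$-26080 - a{\left(104 \right)} = -26080 - \left(-11016 + 104^{2} - 624\right) = -26080 - \left(-11016 + 10816 - 624\right) = -26080 - -824 = -26080 + 824 = -25256$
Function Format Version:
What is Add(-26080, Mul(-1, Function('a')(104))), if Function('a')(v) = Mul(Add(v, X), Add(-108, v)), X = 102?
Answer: -25256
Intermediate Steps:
Function('a')(v) = Mul(Add(-108, v), Add(102, v)) (Function('a')(v) = Mul(Add(v, 102), Add(-108, v)) = Mul(Add(102, v), Add(-108, v)) = Mul(Add(-108, v), Add(102, v)))
Add(-26080, Mul(-1, Function('a')(104))) = Add(-26080, Mul(-1, Add(-11016, Pow(104, 2), Mul(-6, 104)))) = Add(-26080, Mul(-1, Add(-11016, 10816, -624))) = Add(-26080, Mul(-1, -824)) = Add(-26080, 824) = -25256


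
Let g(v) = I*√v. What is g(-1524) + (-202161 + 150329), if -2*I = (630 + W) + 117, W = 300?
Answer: -51832 - 1047*I*√381 ≈ -51832.0 - 20437.0*I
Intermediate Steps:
I = -1047/2 (I = -((630 + 300) + 117)/2 = -(930 + 117)/2 = -½*1047 = -1047/2 ≈ -523.50)
g(v) = -1047*√v/2
g(-1524) + (-202161 + 150329) = -1047*I*√381 + (-202161 + 150329) = -1047*I*√381 - 51832 = -51832 - 1047*I*√381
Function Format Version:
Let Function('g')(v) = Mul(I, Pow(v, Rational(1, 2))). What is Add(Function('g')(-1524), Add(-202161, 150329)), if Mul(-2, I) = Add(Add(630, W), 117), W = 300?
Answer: Add(-51832, Mul(-1047, I, Pow(381, Rational(1, 2)))) ≈ Add(-51832., Mul(-20437., I))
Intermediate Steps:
I = Rational(-1047, 2) (I = Mul(Rational(-1, 2), Add(Add(630, 300), 117)) = Mul(Rational(-1, 2), Add(930, 117)) = Mul(Rational(-1, 2), 1047) = Rational(-1047, 2) ≈ -523.50)
Function('g')(v) = Mul(Rational(-1047, 2), Pow(v, Rational(1, 2)))
Add(Function('g')(-1524), Add(-202161, 150329)) = Add(Mul(Rational(-1047, 2), Pow(-1524, Rational(1, 2))), Add(-202161, 150329)) = Add(Mul(Rational(-1047, 2), Mul(2, I, Pow(381, Rational(1, 2)))), -51832) = Add(Mul(-1047, I, Pow(381, Rational(1, 2))), -51832) = Add(-51832, Mul(-1047, I, Pow(381, Rational(1, 2))))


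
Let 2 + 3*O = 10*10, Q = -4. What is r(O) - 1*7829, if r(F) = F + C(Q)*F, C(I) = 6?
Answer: -22801/3 ≈ -7600.3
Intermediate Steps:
O = 98/3 (O = -⅔ + (10*10)/3 = -⅔ + (⅓)*100 = -⅔ + 100/3 = 98/3 ≈ 32.667)
r(F) = 7*F (r(F) = F + 6*F = 7*F)
r(O) - 1*7829 = 7*(98/3) - 1*7829 = 686/3 - 7829 = -22801/3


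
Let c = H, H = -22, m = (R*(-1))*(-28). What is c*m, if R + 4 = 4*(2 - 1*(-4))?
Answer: -12320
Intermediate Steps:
R = 20 (R = -4 + 4*(2 - 1*(-4)) = -4 + 4*(2 + 4) = -4 + 4*6 = -4 + 24 = 20)
m = 560 (m = (20*(-1))*(-28) = -20*(-28) = 560)
c = -22
c*m = -22*560 = -12320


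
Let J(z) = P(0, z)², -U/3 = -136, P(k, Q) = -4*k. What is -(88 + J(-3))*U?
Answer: -35904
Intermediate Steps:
U = 408 (U = -3*(-136) = 408)
J(z) = 0 (J(z) = (-4*0)² = 0² = 0)
-(88 + J(-3))*U = -(88 + 0)*408 = -88*408 = -1*35904 = -35904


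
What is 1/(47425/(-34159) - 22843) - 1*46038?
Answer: -35925360261715/780341462 ≈ -46038.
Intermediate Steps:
1/(47425/(-34159) - 22843) - 1*46038 = 1/(47425*(-1/34159) - 22843) - 46038 = 1/(-47425/34159 - 22843) - 46038 = 1/(-780341462/34159) - 46038 = -34159/780341462 - 46038 = -35925360261715/780341462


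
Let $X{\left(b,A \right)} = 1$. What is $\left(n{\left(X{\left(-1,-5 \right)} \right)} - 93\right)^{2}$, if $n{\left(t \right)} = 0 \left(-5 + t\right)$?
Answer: $8649$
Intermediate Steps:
$n{\left(t \right)} = 0$
$\left(n{\left(X{\left(-1,-5 \right)} \right)} - 93\right)^{2} = \left(0 - 93\right)^{2} = \left(-93\right)^{2} = 8649$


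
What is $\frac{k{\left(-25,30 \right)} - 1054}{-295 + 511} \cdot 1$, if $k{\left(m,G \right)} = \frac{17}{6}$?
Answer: $- \frac{6307}{1296} \approx -4.8665$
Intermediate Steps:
$k{\left(m,G \right)} = \frac{17}{6}$ ($k{\left(m,G \right)} = 17 \cdot \frac{1}{6} = \frac{17}{6}$)
$\frac{k{\left(-25,30 \right)} - 1054}{-295 + 511} \cdot 1 = \frac{\frac{17}{6} - 1054}{-295 + 511} \cdot 1 = - \frac{6307}{6 \cdot 216} \cdot 1 = \left(- \frac{6307}{6}\right) \frac{1}{216} \cdot 1 = \left(- \frac{6307}{1296}\right) 1 = - \frac{6307}{1296}$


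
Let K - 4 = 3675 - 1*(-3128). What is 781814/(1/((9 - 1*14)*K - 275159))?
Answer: -241732197916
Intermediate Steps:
K = 6807 (K = 4 + (3675 - 1*(-3128)) = 4 + (3675 + 3128) = 4 + 6803 = 6807)
781814/(1/((9 - 1*14)*K - 275159)) = 781814/(1/((9 - 1*14)*6807 - 275159)) = 781814/(1/((9 - 14)*6807 - 275159)) = 781814/(1/(-5*6807 - 275159)) = 781814/(1/(-34035 - 275159)) = 781814/(1/(-309194)) = 781814/(-1/309194) = 781814*(-309194) = -241732197916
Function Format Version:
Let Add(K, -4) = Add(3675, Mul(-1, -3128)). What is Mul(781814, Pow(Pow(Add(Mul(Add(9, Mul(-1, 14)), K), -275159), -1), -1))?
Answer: -241732197916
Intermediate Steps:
K = 6807 (K = Add(4, Add(3675, Mul(-1, -3128))) = Add(4, Add(3675, 3128)) = Add(4, 6803) = 6807)
Mul(781814, Pow(Pow(Add(Mul(Add(9, Mul(-1, 14)), K), -275159), -1), -1)) = Mul(781814, Pow(Pow(Add(Mul(Add(9, Mul(-1, 14)), 6807), -275159), -1), -1)) = Mul(781814, Pow(Pow(Add(Mul(Add(9, -14), 6807), -275159), -1), -1)) = Mul(781814, Pow(Pow(Add(Mul(-5, 6807), -275159), -1), -1)) = Mul(781814, Pow(Pow(Add(-34035, -275159), -1), -1)) = Mul(781814, Pow(Pow(-309194, -1), -1)) = Mul(781814, Pow(Rational(-1, 309194), -1)) = Mul(781814, -309194) = -241732197916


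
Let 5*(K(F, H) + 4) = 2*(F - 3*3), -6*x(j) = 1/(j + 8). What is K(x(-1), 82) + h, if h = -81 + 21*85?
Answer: 178121/105 ≈ 1696.4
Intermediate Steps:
x(j) = -1/(6*(8 + j)) (x(j) = -1/(6*(j + 8)) = -1/(6*(8 + j)))
h = 1704 (h = -81 + 1785 = 1704)
K(F, H) = -38/5 + 2*F/5 (K(F, H) = -4 + (2*(F - 3*3))/5 = -4 + (2*(F - 9))/5 = -4 + (2*(-9 + F))/5 = -4 + (-18 + 2*F)/5 = -4 + (-18/5 + 2*F/5) = -38/5 + 2*F/5)
K(x(-1), 82) + h = (-38/5 + 2*(-1/(48 + 6*(-1)))/5) + 1704 = (-38/5 + 2*(-1/(48 - 6))/5) + 1704 = (-38/5 + 2*(-1/42)/5) + 1704 = (-38/5 + 2*(-1*1/42)/5) + 1704 = (-38/5 + (⅖)*(-1/42)) + 1704 = (-38/5 - 1/105) + 1704 = -799/105 + 1704 = 178121/105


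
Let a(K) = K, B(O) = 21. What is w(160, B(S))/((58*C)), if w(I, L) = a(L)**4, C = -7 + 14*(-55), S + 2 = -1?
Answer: -9261/2146 ≈ -4.3155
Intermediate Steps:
S = -3 (S = -2 - 1 = -3)
C = -777 (C = -7 - 770 = -777)
w(I, L) = L**4
w(160, B(S))/((58*C)) = 21**4/((58*(-777))) = 194481/(-45066) = 194481*(-1/45066) = -9261/2146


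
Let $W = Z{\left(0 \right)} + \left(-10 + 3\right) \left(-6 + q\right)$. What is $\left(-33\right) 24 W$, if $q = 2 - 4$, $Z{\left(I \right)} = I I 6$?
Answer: $-44352$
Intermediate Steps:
$Z{\left(I \right)} = 6 I^{2}$ ($Z{\left(I \right)} = I^{2} \cdot 6 = 6 I^{2}$)
$q = -2$ ($q = 2 - 4 = -2$)
$W = 56$ ($W = 6 \cdot 0^{2} + \left(-10 + 3\right) \left(-6 - 2\right) = 6 \cdot 0 - -56 = 0 + 56 = 56$)
$\left(-33\right) 24 W = \left(-33\right) 24 \cdot 56 = \left(-792\right) 56 = -44352$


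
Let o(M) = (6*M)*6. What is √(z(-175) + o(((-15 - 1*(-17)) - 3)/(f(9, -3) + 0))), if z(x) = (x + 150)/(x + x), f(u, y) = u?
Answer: I*√770/14 ≈ 1.9821*I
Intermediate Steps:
z(x) = (150 + x)/(2*x) (z(x) = (150 + x)/((2*x)) = (150 + x)*(1/(2*x)) = (150 + x)/(2*x))
o(M) = 36*M
√(z(-175) + o(((-15 - 1*(-17)) - 3)/(f(9, -3) + 0))) = √((½)*(150 - 175)/(-175) + 36*(((-15 - 1*(-17)) - 3)/(9 + 0))) = √((½)*(-1/175)*(-25) + 36*(((-15 + 17) - 3)/9)) = √(1/14 + 36*((2 - 3)*(⅑))) = √(1/14 + 36*(-1*⅑)) = √(1/14 + 36*(-⅑)) = √(1/14 - 4) = √(-55/14) = I*√770/14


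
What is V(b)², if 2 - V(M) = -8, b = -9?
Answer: 100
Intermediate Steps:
V(M) = 10 (V(M) = 2 - 1*(-8) = 2 + 8 = 10)
V(b)² = 10² = 100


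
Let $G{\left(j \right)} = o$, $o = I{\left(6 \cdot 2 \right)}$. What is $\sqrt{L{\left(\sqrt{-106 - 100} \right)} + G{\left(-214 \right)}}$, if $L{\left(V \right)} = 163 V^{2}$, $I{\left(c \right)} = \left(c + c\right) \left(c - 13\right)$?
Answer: $i \sqrt{33602} \approx 183.31 i$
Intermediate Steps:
$I{\left(c \right)} = 2 c \left(-13 + c\right)$
$o = -24$ ($o = 2 \cdot 6 \cdot 2 \left(-13 + 6 \cdot 2\right) = 2 \cdot 12 \left(-13 + 12\right) = 2 \cdot 12 \left(-1\right) = -24$)
$G{\left(j \right)} = -24$
$\sqrt{L{\left(\sqrt{-106 - 100} \right)} + G{\left(-214 \right)}} = \sqrt{163 \left(\sqrt{-106 - 100}\right)^{2} - 24} = \sqrt{163 \left(\sqrt{-206}\right)^{2} - 24} = \sqrt{163 \left(i \sqrt{206}\right)^{2} - 24} = \sqrt{163 \left(-206\right) - 24} = \sqrt{-33578 - 24} = \sqrt{-33602} = i \sqrt{33602}$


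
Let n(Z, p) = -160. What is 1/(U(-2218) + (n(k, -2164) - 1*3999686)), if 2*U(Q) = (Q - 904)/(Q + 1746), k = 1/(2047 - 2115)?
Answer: -472/1887925751 ≈ -2.5001e-7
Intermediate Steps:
k = -1/68 (k = 1/(-68) = -1/68 ≈ -0.014706)
U(Q) = (-904 + Q)/(2*(1746 + Q)) (U(Q) = ((Q - 904)/(Q + 1746))/2 = ((-904 + Q)/(1746 + Q))/2 = (-904 + Q)/(2*(1746 + Q)))
1/(U(-2218) + (n(k, -2164) - 1*3999686)) = 1/((-904 - 2218)/(2*(1746 - 2218)) + (-160 - 1*3999686)) = 1/((½)*(-3122)/(-472) + (-160 - 3999686)) = 1/((½)*(-1/472)*(-3122) - 3999846) = 1/(1561/472 - 3999846) = 1/(-1887925751/472) = -472/1887925751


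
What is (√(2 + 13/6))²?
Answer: 25/6 ≈ 4.1667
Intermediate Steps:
(√(2 + 13/6))² = (√(25/6))² = (5*√6/6)² = 25/6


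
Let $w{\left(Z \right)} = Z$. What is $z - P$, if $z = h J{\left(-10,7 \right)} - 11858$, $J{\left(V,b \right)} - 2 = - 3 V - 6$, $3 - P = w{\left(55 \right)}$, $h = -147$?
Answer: $-15628$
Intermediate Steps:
$P = -52$ ($P = 3 - 55 = -52$)
$J{\left(V,b \right)} = -4 - 3 V$ ($J{\left(V,b \right)} = 2 - \left(6 + 3 V\right) = -4 - 3 V$)
$z = -15680$ ($z = - 147 \left(-4 - -30\right) - 11858 = - 147 \left(-4 + 30\right) - 11858 = \left(-147\right) 26 - 11858 = -3822 - 11858 = -15680$)
$z - P = -15680 - -52 = -15680 + 52 = -15628$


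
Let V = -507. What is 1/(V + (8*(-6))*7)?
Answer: -1/843 ≈ -0.0011862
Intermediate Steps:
1/(V + (8*(-6))*7) = 1/(-507 + (8*(-6))*7) = 1/(-507 - 48*7) = 1/(-507 - 336) = 1/(-843) = -1/843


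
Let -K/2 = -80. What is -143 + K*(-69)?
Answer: -11183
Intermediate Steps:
K = 160 (K = -2*(-80) = 160)
-143 + K*(-69) = -143 + 160*(-69) = -143 - 11040 = -11183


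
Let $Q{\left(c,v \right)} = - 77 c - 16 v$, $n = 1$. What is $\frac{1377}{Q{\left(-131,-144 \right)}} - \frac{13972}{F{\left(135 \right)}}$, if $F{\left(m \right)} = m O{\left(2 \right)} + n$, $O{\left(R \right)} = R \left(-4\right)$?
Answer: $\frac{174612835}{13369889} \approx 13.06$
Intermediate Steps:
$O{\left(R \right)} = - 4 R$
$F{\left(m \right)} = 1 - 8 m$ ($F{\left(m \right)} = m \left(\left(-4\right) 2\right) + 1 = m \left(-8\right) + 1 = - 8 m + 1 = 1 - 8 m$)
$\frac{1377}{Q{\left(-131,-144 \right)}} - \frac{13972}{F{\left(135 \right)}} = \frac{1377}{\left(-77\right) \left(-131\right) - -2304} - \frac{13972}{1 - 1080} = \frac{1377}{10087 + 2304} - \frac{13972}{1 - 1080} = \frac{1377}{12391} - \frac{13972}{-1079} = 1377 \cdot \frac{1}{12391} - - \frac{13972}{1079} = \frac{1377}{12391} + \frac{13972}{1079} = \frac{174612835}{13369889}$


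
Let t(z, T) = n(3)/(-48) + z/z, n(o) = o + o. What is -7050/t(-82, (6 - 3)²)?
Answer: -56400/7 ≈ -8057.1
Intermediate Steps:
n(o) = 2*o
t(z, T) = 7/8 (t(z, T) = (2*3)/(-48) + z/z = 6*(-1/48) + 1 = -⅛ + 1 = 7/8)
-7050/t(-82, (6 - 3)²) = -7050/7/8 = -7050*8/7 = -56400/7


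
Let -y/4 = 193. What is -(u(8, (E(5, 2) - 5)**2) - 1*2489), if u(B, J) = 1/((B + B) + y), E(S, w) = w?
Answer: 1881685/756 ≈ 2489.0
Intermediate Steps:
y = -772 (y = -4*193 = -772)
u(B, J) = 1/(-772 + 2*B) (u(B, J) = 1/((B + B) - 772) = 1/(2*B - 772) = 1/(-772 + 2*B))
-(u(8, (E(5, 2) - 5)**2) - 1*2489) = -(1/(2*(-386 + 8)) - 1*2489) = -((1/2)/(-378) - 2489) = -((1/2)*(-1/378) - 2489) = -(-1/756 - 2489) = -1*(-1881685/756) = 1881685/756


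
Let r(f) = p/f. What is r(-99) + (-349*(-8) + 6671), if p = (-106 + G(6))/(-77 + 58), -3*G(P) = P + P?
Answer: 1618163/171 ≈ 9462.9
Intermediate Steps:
G(P) = -2*P/3 (G(P) = -(P + P)/3 = -2*P/3)
p = 110/19 (p = (-106 - ⅔*6)/(-77 + 58) = (-106 - 4)/(-19) = -110*(-1/19) = 110/19 ≈ 5.7895)
r(f) = 110/(19*f)
r(-99) + (-349*(-8) + 6671) = (110/19)/(-99) + (-349*(-8) + 6671) = (110/19)*(-1/99) + (2792 + 6671) = -10/171 + 9463 = 1618163/171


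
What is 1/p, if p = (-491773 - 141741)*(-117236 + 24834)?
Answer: 1/58537960628 ≈ 1.7083e-11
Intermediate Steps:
p = 58537960628 (p = -633514*(-92402) = 58537960628)
1/p = 1/58537960628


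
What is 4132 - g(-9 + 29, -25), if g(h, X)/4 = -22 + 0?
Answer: 4220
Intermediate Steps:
g(h, X) = -88 (g(h, X) = 4*(-22 + 0) = 4*(-22) = -88)
4132 - g(-9 + 29, -25) = 4132 - 1*(-88) = 4132 + 88 = 4220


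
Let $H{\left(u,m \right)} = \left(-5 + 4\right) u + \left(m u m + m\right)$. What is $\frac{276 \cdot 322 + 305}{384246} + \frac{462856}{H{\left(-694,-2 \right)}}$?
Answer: $- \frac{44416180427}{200192166} \approx -221.87$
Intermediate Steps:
$H{\left(u,m \right)} = m - u + u m^{2}$ ($H{\left(u,m \right)} = - u + \left(u m^{2} + m\right) = - u + \left(m + u m^{2}\right) = m - u + u m^{2}$)
$\frac{276 \cdot 322 + 305}{384246} + \frac{462856}{H{\left(-694,-2 \right)}} = \frac{276 \cdot 322 + 305}{384246} + \frac{462856}{-2 - -694 - 694 \left(-2\right)^{2}} = \left(88872 + 305\right) \frac{1}{384246} + \frac{462856}{-2 + 694 - 2776} = 89177 \cdot \frac{1}{384246} + \frac{462856}{-2 + 694 - 2776} = \frac{89177}{384246} + \frac{462856}{-2084} = \frac{89177}{384246} + 462856 \left(- \frac{1}{2084}\right) = \frac{89177}{384246} - \frac{115714}{521} = - \frac{44416180427}{200192166}$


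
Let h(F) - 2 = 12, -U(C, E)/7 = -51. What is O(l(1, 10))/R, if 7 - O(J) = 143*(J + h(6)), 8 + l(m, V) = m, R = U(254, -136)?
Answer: -142/51 ≈ -2.7843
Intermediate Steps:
U(C, E) = 357 (U(C, E) = -7*(-51) = 357)
h(F) = 14 (h(F) = 2 + 12 = 14)
R = 357
l(m, V) = -8 + m
O(J) = -1995 - 143*J (O(J) = 7 - 143*(J + 14) = 7 - 143*(14 + J) = 7 - (2002 + 143*J) = 7 + (-2002 - 143*J) = -1995 - 143*J)
O(l(1, 10))/R = (-1995 - 143*(-8 + 1))/357 = (-1995 - 143*(-7))*(1/357) = (-1995 + 1001)*(1/357) = -994*1/357 = -142/51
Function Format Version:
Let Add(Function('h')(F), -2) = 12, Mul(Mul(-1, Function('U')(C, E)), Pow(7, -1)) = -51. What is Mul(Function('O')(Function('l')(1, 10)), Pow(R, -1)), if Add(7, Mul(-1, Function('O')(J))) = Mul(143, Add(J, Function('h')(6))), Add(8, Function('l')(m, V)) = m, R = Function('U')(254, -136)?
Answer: Rational(-142, 51) ≈ -2.7843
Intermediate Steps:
Function('U')(C, E) = 357 (Function('U')(C, E) = Mul(-7, -51) = 357)
Function('h')(F) = 14 (Function('h')(F) = Add(2, 12) = 14)
R = 357
Function('l')(m, V) = Add(-8, m)
Function('O')(J) = Add(-1995, Mul(-143, J)) (Function('O')(J) = Add(7, Mul(-1, Mul(143, Add(J, 14)))) = Add(7, Mul(-1, Mul(143, Add(14, J)))) = Add(7, Mul(-1, Add(2002, Mul(143, J)))) = Add(7, Add(-2002, Mul(-143, J))) = Add(-1995, Mul(-143, J)))
Mul(Function('O')(Function('l')(1, 10)), Pow(R, -1)) = Mul(Add(-1995, Mul(-143, Add(-8, 1))), Pow(357, -1)) = Mul(Add(-1995, Mul(-143, -7)), Rational(1, 357)) = Mul(Add(-1995, 1001), Rational(1, 357)) = Mul(-994, Rational(1, 357)) = Rational(-142, 51)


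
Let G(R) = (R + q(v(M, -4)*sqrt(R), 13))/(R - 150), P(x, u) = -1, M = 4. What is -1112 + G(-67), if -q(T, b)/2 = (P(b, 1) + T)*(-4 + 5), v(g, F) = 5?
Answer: -241239/217 + 10*I*sqrt(67)/217 ≈ -1111.7 + 0.37721*I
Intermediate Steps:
q(T, b) = 2 - 2*T (q(T, b) = -2*(-1 + T)*(-4 + 5) = -2*(-1 + T) = 2 - 2*T)
G(R) = (2 + R - 10*sqrt(R))/(-150 + R) (G(R) = (R + (2 - 10*sqrt(R)))/(R - 150) = (R + (2 - 10*sqrt(R)))/(-150 + R) = (2 + R - 10*sqrt(R))/(-150 + R))
-1112 + G(-67) = -1112 + (2 - 67 - 10*I*sqrt(67))/(-150 - 67) = -1112 + (2 - 67 - 10*I*sqrt(67))/(-217) = -1112 - (2 - 67 - 10*I*sqrt(67))/217 = -1112 - (-65 - 10*I*sqrt(67))/217 = -1112 + (65/217 + 10*I*sqrt(67)/217) = -241239/217 + 10*I*sqrt(67)/217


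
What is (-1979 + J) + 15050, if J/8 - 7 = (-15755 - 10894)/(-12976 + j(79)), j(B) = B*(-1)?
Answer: 24512311/1865 ≈ 13143.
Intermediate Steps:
j(B) = -B
J = 134896/1865 (J = 56 + 8*((-15755 - 10894)/(-12976 - 1*79)) = 56 + 8*(-26649/(-12976 - 79)) = 56 + 8*(-26649/(-13055)) = 56 + 8*(-26649*(-1/13055)) = 56 + 8*(3807/1865) = 56 + 30456/1865 = 134896/1865 ≈ 72.330)
(-1979 + J) + 15050 = (-1979 + 134896/1865) + 15050 = -3555939/1865 + 15050 = 24512311/1865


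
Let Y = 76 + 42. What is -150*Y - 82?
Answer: -17782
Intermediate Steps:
Y = 118
-150*Y - 82 = -150*118 - 82 = -17700 - 82 = -17782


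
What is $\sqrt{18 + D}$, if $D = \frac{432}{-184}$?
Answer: $\frac{6 \sqrt{230}}{23} \approx 3.9563$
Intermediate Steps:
$D = - \frac{54}{23}$ ($D = 432 \left(- \frac{1}{184}\right) = - \frac{54}{23} \approx -2.3478$)
$\sqrt{18 + D} = \sqrt{18 - \frac{54}{23}} = \sqrt{\frac{360}{23}} = \frac{6 \sqrt{230}}{23}$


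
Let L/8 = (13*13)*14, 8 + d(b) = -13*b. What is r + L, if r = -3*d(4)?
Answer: 19108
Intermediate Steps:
d(b) = -8 - 13*b
r = 180 (r = -3*(-8 - 13*4) = -3*(-8 - 52) = -3*(-60) = 180)
L = 18928 (L = 8*((13*13)*14) = 8*(169*14) = 8*2366 = 18928)
r + L = 180 + 18928 = 19108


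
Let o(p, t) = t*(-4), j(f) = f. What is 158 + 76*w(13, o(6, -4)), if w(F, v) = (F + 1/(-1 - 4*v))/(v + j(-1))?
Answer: 218194/975 ≈ 223.79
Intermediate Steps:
o(p, t) = -4*t
w(F, v) = (F + 1/(-1 - 4*v))/(-1 + v) (w(F, v) = (F + 1/(-1 - 4*v))/(v - 1) = (F + 1/(-1 - 4*v))/(-1 + v))
158 + 76*w(13, o(6, -4)) = 158 + 76*((-1 + 13 + 4*13*(-4*(-4)))/(-1 - (-12)*(-4) + 4*(-4*(-4))**2)) = 158 + 76*((-1 + 13 + 4*13*16)/(-1 - 3*16 + 4*16**2)) = 158 + 76*((-1 + 13 + 832)/(-1 - 48 + 4*256)) = 158 + 76*(844/(-1 - 48 + 1024)) = 158 + 76*(844/975) = 158 + 64144/975 = 218194/975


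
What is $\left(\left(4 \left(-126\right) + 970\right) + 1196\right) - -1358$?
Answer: $3020$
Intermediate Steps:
$\left(\left(4 \left(-126\right) + 970\right) + 1196\right) - -1358 = \left(\left(-504 + 970\right) + 1196\right) + 1358 = \left(466 + 1196\right) + 1358 = 1662 + 1358 = 3020$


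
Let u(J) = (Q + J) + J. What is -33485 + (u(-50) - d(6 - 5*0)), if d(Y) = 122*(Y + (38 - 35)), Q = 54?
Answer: -34629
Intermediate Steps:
d(Y) = 366 + 122*Y (d(Y) = 122*(Y + 3) = 122*(3 + Y) = 366 + 122*Y)
u(J) = 54 + 2*J (u(J) = (54 + J) + J = 54 + 2*J)
-33485 + (u(-50) - d(6 - 5*0)) = -33485 + ((54 + 2*(-50)) - (366 + 122*(6 - 5*0))) = -33485 + ((54 - 100) - (366 + 122*(6 + 0))) = -33485 + (-46 - (366 + 122*6)) = -33485 + (-46 - (366 + 732)) = -33485 + (-46 - 1*1098) = -33485 + (-46 - 1098) = -33485 - 1144 = -34629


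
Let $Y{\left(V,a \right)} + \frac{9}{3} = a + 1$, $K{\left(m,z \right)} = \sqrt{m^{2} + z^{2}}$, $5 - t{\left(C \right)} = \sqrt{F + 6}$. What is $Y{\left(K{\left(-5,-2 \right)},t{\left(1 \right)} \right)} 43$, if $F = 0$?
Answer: $129 - 43 \sqrt{6} \approx 23.672$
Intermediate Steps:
$t{\left(C \right)} = 5 - \sqrt{6}$ ($t{\left(C \right)} = 5 - \sqrt{0 + 6} = 5 - \sqrt{6}$)
$Y{\left(V,a \right)} = -2 + a$ ($Y{\left(V,a \right)} = -3 + \left(a + 1\right) = -3 + \left(1 + a\right) = -2 + a$)
$Y{\left(K{\left(-5,-2 \right)},t{\left(1 \right)} \right)} 43 = \left(-2 + \left(5 - \sqrt{6}\right)\right) 43 = \left(3 - \sqrt{6}\right) 43 = 129 - 43 \sqrt{6}$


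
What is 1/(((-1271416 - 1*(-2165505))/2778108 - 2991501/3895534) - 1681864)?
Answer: -5411107084836/9100748620009995095 ≈ -5.9458e-7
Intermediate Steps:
1/(((-1271416 - 1*(-2165505))/2778108 - 2991501/3895534) - 1681864) = 1/(((-1271416 + 2165505)*(1/2778108) - 2991501*1/3895534) - 1681864) = 1/((894089*(1/2778108) - 2991501/3895534) - 1681864) = 1/((894089/2778108 - 2991501/3895534) - 1681864) = 1/(-2413879380791/5411107084836 - 1681864) = 1/(-9100748620009995095/5411107084836) = -5411107084836/9100748620009995095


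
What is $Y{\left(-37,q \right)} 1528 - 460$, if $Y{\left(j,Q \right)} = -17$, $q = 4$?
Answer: $-26436$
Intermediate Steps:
$Y{\left(-37,q \right)} 1528 - 460 = \left(-17\right) 1528 - 460 = -25976 - 460 = -26436$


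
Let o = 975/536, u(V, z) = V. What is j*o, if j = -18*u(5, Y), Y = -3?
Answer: -43875/268 ≈ -163.71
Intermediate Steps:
j = -90 (j = -18*5 = -90)
o = 975/536 (o = 975*(1/536) = 975/536 ≈ 1.8190)
j*o = -90*975/536 = -43875/268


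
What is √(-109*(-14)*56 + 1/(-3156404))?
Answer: √212847101015629523/1578202 ≈ 292.33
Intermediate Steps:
√(-109*(-14)*56 + 1/(-3156404)) = √(1526*56 - 1/3156404) = √(85456 - 1/3156404) = √(269733660223/3156404) = √212847101015629523/1578202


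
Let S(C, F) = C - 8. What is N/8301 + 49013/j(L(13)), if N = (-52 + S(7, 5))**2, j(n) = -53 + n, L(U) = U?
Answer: -406744553/332040 ≈ -1225.0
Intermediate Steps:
S(C, F) = -8 + C
N = 2809 (N = (-52 + (-8 + 7))**2 = (-52 - 1)**2 = (-53)**2 = 2809)
N/8301 + 49013/j(L(13)) = 2809/8301 + 49013/(-53 + 13) = 2809*(1/8301) + 49013/(-40) = 2809/8301 + 49013*(-1/40) = 2809/8301 - 49013/40 = -406744553/332040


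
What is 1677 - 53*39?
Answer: -390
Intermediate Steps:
1677 - 53*39 = 1677 - 1*2067 = 1677 - 2067 = -390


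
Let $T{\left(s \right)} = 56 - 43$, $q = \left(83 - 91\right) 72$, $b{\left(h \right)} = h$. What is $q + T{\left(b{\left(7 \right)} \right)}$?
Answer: $-563$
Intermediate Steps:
$q = -576$ ($q = \left(-8\right) 72 = -576$)
$T{\left(s \right)} = 13$
$q + T{\left(b{\left(7 \right)} \right)} = -576 + 13 = -563$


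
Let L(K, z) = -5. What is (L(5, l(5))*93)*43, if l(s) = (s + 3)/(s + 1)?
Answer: -19995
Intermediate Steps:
l(s) = (3 + s)/(1 + s)
(L(5, l(5))*93)*43 = -5*93*43 = -465*43 = -19995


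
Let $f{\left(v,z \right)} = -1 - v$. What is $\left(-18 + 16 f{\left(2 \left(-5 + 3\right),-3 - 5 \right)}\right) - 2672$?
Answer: $-2642$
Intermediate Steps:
$\left(-18 + 16 f{\left(2 \left(-5 + 3\right),-3 - 5 \right)}\right) - 2672 = \left(-18 + 16 \left(-1 - 2 \left(-5 + 3\right)\right)\right) - 2672 = \left(-18 + 16 \left(-1 - 2 \left(-2\right)\right)\right) - 2672 = \left(-18 + 16 \left(-1 - -4\right)\right) - 2672 = \left(-18 + 16 \left(-1 + 4\right)\right) - 2672 = \left(-18 + 16 \cdot 3\right) - 2672 = \left(-18 + 48\right) - 2672 = 30 - 2672 = -2642$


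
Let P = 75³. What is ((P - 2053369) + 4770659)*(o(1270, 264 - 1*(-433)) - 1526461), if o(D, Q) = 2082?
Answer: -4785277203535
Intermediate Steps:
P = 421875
((P - 2053369) + 4770659)*(o(1270, 264 - 1*(-433)) - 1526461) = ((421875 - 2053369) + 4770659)*(2082 - 1526461) = (-1631494 + 4770659)*(-1524379) = 3139165*(-1524379) = -4785277203535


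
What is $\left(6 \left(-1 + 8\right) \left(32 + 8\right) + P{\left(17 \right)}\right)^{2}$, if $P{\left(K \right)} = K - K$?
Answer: $2822400$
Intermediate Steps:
$P{\left(K \right)} = 0$
$\left(6 \left(-1 + 8\right) \left(32 + 8\right) + P{\left(17 \right)}\right)^{2} = \left(6 \left(-1 + 8\right) \left(32 + 8\right) + 0\right)^{2} = \left(6 \cdot 7 \cdot 40 + 0\right)^{2} = \left(6 \cdot 280 + 0\right)^{2} = \left(1680 + 0\right)^{2} = 1680^{2} = 2822400$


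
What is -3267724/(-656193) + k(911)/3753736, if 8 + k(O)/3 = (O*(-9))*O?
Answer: -2437728002099/2463175287048 ≈ -0.98967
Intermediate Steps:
k(O) = -24 - 27*O² (k(O) = -24 + 3*((O*(-9))*O) = -24 + 3*((-9*O)*O) = -24 + 3*(-9*O²) = -24 - 27*O²)
-3267724/(-656193) + k(911)/3753736 = -3267724/(-656193) + (-24 - 27*911²)/3753736 = -3267724*(-1/656193) + (-24 - 27*829921)*(1/3753736) = 3267724/656193 + (-24 - 22407867)*(1/3753736) = 3267724/656193 - 22407891*1/3753736 = 3267724/656193 - 22407891/3753736 = -2437728002099/2463175287048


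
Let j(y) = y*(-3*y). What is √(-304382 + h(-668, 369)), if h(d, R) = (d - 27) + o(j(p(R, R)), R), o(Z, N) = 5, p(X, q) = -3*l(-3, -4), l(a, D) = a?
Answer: 4*I*√19067 ≈ 552.33*I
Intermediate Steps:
p(X, q) = 9 (p(X, q) = -3*(-3) = 9)
j(y) = -3*y²
h(d, R) = -22 + d (h(d, R) = (d - 27) + 5 = (-27 + d) + 5 = -22 + d)
√(-304382 + h(-668, 369)) = √(-304382 + (-22 - 668)) = √(-304382 - 690) = √(-305072) = 4*I*√19067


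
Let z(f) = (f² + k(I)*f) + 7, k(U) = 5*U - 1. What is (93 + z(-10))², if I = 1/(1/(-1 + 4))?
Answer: 3600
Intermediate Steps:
I = 3 (I = 1/(1/3) = 1/(⅓) = 3)
k(U) = -1 + 5*U
z(f) = 7 + f² + 14*f (z(f) = (f² + (-1 + 5*3)*f) + 7 = (f² + (-1 + 15)*f) + 7 = (f² + 14*f) + 7 = 7 + f² + 14*f)
(93 + z(-10))² = (93 + (7 + (-10)² + 14*(-10)))² = (93 + (7 + 100 - 140))² = (93 - 33)² = 60² = 3600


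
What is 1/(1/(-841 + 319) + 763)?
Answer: 522/398285 ≈ 0.0013106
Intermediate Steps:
1/(1/(-841 + 319) + 763) = 1/(1/(-522) + 763) = 1/(-1/522 + 763) = 1/(398285/522) = 522/398285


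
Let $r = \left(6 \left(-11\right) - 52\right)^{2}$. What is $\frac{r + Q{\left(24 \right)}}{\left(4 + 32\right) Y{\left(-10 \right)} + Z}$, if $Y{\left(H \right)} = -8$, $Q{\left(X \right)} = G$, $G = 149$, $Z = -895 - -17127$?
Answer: $\frac{14073}{15944} \approx 0.88265$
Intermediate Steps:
$Z = 16232$ ($Z = -895 + 17127 = 16232$)
$Q{\left(X \right)} = 149$
$r = 13924$ ($r = \left(-66 - 52\right)^{2} = \left(-118\right)^{2} = 13924$)
$\frac{r + Q{\left(24 \right)}}{\left(4 + 32\right) Y{\left(-10 \right)} + Z} = \frac{13924 + 149}{\left(4 + 32\right) \left(-8\right) + 16232} = \frac{14073}{36 \left(-8\right) + 16232} = \frac{14073}{-288 + 16232} = \frac{14073}{15944}$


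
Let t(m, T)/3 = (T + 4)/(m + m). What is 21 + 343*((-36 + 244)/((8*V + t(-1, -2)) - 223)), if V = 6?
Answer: -33803/89 ≈ -379.81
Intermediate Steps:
t(m, T) = 3*(4 + T)/(2*m) (t(m, T) = 3*((T + 4)/(m + m)) = 3*((4 + T)/((2*m))) = 3*((4 + T)*(1/(2*m))) = 3*((4 + T)/(2*m)) = 3*(4 + T)/(2*m))
21 + 343*((-36 + 244)/((8*V + t(-1, -2)) - 223)) = 21 + 343*((-36 + 244)/((8*6 + (3/2)*(4 - 2)/(-1)) - 223)) = 21 + 343*(208/((48 + (3/2)*(-1)*2) - 223)) = 21 + 343*(208/((48 - 3) - 223)) = 21 + 343*(208/(45 - 223)) = 21 + 343*(208/(-178)) = 21 + 343*(208*(-1/178)) = 21 + 343*(-104/89) = 21 - 35672/89 = -33803/89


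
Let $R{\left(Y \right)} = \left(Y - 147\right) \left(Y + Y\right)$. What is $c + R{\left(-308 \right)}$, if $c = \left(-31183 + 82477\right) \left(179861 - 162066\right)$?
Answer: $913057010$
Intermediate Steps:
$c = 912776730$ ($c = 51294 \cdot 17795 = 912776730$)
$R{\left(Y \right)} = 2 Y \left(-147 + Y\right)$ ($R{\left(Y \right)} = \left(-147 + Y\right) 2 Y = 2 Y \left(-147 + Y\right)$)
$c + R{\left(-308 \right)} = 912776730 + 2 \left(-308\right) \left(-147 - 308\right) = 912776730 + 2 \left(-308\right) \left(-455\right) = 912776730 + 280280 = 913057010$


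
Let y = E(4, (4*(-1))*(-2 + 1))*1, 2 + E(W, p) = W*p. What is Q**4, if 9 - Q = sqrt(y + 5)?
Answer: (9 - sqrt(19))**4 ≈ 463.96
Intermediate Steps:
E(W, p) = -2 + W*p
y = 14 (y = (-2 + 4*((4*(-1))*(-2 + 1)))*1 = (-2 + 4*(-4*(-1)))*1 = (-2 + 4*4)*1 = (-2 + 16)*1 = 14*1 = 14)
Q = 9 - sqrt(19) (Q = 9 - sqrt(14 + 5) = 9 - sqrt(19) ≈ 4.6411)
Q**4 = (9 - sqrt(19))**4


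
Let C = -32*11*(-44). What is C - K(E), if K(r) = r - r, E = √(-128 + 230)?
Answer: 15488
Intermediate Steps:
E = √102 ≈ 10.100
K(r) = 0
C = 15488 (C = -352*(-44) = 15488)
C - K(E) = 15488 - 1*0 = 15488 + 0 = 15488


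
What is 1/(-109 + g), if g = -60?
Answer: -1/169 ≈ -0.0059172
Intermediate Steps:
1/(-109 + g) = 1/(-109 - 60) = 1/(-169) = -1/169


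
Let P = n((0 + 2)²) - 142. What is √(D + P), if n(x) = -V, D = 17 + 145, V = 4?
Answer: 4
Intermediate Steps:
D = 162
n(x) = -4 (n(x) = -1*4 = -4)
P = -146 (P = -4 - 142 = -146)
√(D + P) = √(162 - 146) = √16 = 4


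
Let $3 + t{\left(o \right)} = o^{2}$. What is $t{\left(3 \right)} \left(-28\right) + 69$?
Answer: $-99$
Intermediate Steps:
$t{\left(o \right)} = -3 + o^{2}$
$t{\left(3 \right)} \left(-28\right) + 69 = \left(-3 + 3^{2}\right) \left(-28\right) + 69 = \left(-3 + 9\right) \left(-28\right) + 69 = 6 \left(-28\right) + 69 = -168 + 69 = -99$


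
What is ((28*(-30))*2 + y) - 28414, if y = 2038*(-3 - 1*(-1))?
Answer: -34170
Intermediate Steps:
y = -4076 (y = 2038*(-3 + 1) = 2038*(-2) = -4076)
((28*(-30))*2 + y) - 28414 = ((28*(-30))*2 - 4076) - 28414 = (-840*2 - 4076) - 28414 = (-1680 - 4076) - 28414 = -5756 - 28414 = -34170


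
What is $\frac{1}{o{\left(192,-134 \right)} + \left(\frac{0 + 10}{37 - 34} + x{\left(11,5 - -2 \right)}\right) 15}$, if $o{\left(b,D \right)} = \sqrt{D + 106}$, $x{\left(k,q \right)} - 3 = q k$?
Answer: $\frac{625}{781264} - \frac{i \sqrt{7}}{781264} \approx 0.00079999 - 3.3865 \cdot 10^{-6} i$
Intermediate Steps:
$x{\left(k,q \right)} = 3 + k q$ ($x{\left(k,q \right)} = 3 + q k = 3 + k q$)
$o{\left(b,D \right)} = \sqrt{106 + D}$
$\frac{1}{o{\left(192,-134 \right)} + \left(\frac{0 + 10}{37 - 34} + x{\left(11,5 - -2 \right)}\right) 15} = \frac{1}{\sqrt{106 - 134} + \left(\frac{0 + 10}{37 - 34} + \left(3 + 11 \left(5 - -2\right)\right)\right) 15} = \frac{1}{\sqrt{-28} + \left(\frac{10}{3} + \left(3 + 11 \left(5 + 2\right)\right)\right) 15} = \frac{1}{2 i \sqrt{7} + \left(10 \cdot \frac{1}{3} + \left(3 + 11 \cdot 7\right)\right) 15} = \frac{1}{2 i \sqrt{7} + \left(\frac{10}{3} + \left(3 + 77\right)\right) 15} = \frac{1}{2 i \sqrt{7} + \left(\frac{10}{3} + 80\right) 15} = \frac{1}{2 i \sqrt{7} + \frac{250}{3} \cdot 15} = \frac{1}{2 i \sqrt{7} + 1250} = \frac{1}{1250 + 2 i \sqrt{7}}$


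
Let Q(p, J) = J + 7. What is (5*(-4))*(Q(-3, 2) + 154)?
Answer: -3260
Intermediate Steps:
Q(p, J) = 7 + J
(5*(-4))*(Q(-3, 2) + 154) = (5*(-4))*((7 + 2) + 154) = -20*(9 + 154) = -20*163 = -3260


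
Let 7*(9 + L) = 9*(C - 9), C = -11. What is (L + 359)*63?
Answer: 20430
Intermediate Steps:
L = -243/7 (L = -9 + (9*(-11 - 9))/7 = -9 + (9*(-20))/7 = -9 + (⅐)*(-180) = -9 - 180/7 = -243/7 ≈ -34.714)
(L + 359)*63 = (-243/7 + 359)*63 = (2270/7)*63 = 20430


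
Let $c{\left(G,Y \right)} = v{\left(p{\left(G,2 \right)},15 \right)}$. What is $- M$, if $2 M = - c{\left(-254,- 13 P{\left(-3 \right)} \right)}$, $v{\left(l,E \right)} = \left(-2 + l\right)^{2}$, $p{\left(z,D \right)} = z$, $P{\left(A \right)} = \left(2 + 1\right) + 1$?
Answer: $32768$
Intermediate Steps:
$P{\left(A \right)} = 4$ ($P{\left(A \right)} = 3 + 1 = 4$)
$c{\left(G,Y \right)} = \left(-2 + G\right)^{2}$
$M = -32768$ ($M = \frac{\left(-1\right) \left(-2 - 254\right)^{2}}{2} = \frac{\left(-1\right) \left(-256\right)^{2}}{2} = \frac{\left(-1\right) 65536}{2} = \frac{1}{2} \left(-65536\right) = -32768$)
$- M = \left(-1\right) \left(-32768\right) = 32768$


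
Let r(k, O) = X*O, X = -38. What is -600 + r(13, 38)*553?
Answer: -799132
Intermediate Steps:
r(k, O) = -38*O
-600 + r(13, 38)*553 = -600 - 38*38*553 = -600 - 1444*553 = -600 - 798532 = -799132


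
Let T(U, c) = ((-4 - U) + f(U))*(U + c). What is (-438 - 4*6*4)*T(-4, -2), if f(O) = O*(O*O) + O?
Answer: -217872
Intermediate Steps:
f(O) = O + O**3 (f(O) = O*O**2 + O = O**3 + O = O + O**3)
T(U, c) = (-4 + U**3)*(U + c) (T(U, c) = ((-4 - U) + (U + U**3))*(U + c) = (-4 + U**3)*(U + c))
(-438 - 4*6*4)*T(-4, -2) = (-438 - 4*6*4)*((-4)**4 - 4*(-4) - 4*(-2) - 2*(-4)**3) = (-438 - 24*4)*(256 + 16 + 8 - 2*(-64)) = (-438 - 96)*(256 + 16 + 8 + 128) = -534*408 = -217872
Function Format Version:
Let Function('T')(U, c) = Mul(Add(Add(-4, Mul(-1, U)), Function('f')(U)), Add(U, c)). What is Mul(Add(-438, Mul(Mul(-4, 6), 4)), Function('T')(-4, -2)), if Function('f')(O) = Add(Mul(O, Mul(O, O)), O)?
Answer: -217872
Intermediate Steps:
Function('f')(O) = Add(O, Pow(O, 3)) (Function('f')(O) = Add(Mul(O, Pow(O, 2)), O) = Add(Pow(O, 3), O) = Add(O, Pow(O, 3)))
Function('T')(U, c) = Mul(Add(-4, Pow(U, 3)), Add(U, c)) (Function('T')(U, c) = Mul(Add(Add(-4, Mul(-1, U)), Add(U, Pow(U, 3))), Add(U, c)) = Mul(Add(-4, Pow(U, 3)), Add(U, c)))
Mul(Add(-438, Mul(Mul(-4, 6), 4)), Function('T')(-4, -2)) = Mul(Add(-438, Mul(Mul(-4, 6), 4)), Add(Pow(-4, 4), Mul(-4, -4), Mul(-4, -2), Mul(-2, Pow(-4, 3)))) = Mul(Add(-438, Mul(-24, 4)), Add(256, 16, 8, Mul(-2, -64))) = Mul(Add(-438, -96), Add(256, 16, 8, 128)) = Mul(-534, 408) = -217872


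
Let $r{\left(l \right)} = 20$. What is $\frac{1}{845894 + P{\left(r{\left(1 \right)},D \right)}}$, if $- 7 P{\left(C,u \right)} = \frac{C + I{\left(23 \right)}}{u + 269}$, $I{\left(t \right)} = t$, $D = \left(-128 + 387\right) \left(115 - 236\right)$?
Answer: $\frac{217490}{183973486103} \approx 1.1822 \cdot 10^{-6}$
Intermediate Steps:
$D = -31339$ ($D = 259 \left(-121\right) = -31339$)
$P{\left(C,u \right)} = - \frac{23 + C}{7 \left(269 + u\right)}$ ($P{\left(C,u \right)} = - \frac{\left(C + 23\right) \frac{1}{u + 269}}{7} = - \frac{\left(23 + C\right) \frac{1}{269 + u}}{7} = - \frac{\frac{1}{269 + u} \left(23 + C\right)}{7} = - \frac{23 + C}{7 \left(269 + u\right)}$)
$\frac{1}{845894 + P{\left(r{\left(1 \right)},D \right)}} = \frac{1}{845894 + \frac{-23 - 20}{7 \left(269 - 31339\right)}} = \frac{1}{845894 + \frac{-23 - 20}{7 \left(-31070\right)}} = \frac{1}{845894 + \frac{1}{7} \left(- \frac{1}{31070}\right) \left(-43\right)} = \frac{1}{845894 + \frac{43}{217490}} = \frac{1}{\frac{183973486103}{217490}} = \frac{217490}{183973486103}$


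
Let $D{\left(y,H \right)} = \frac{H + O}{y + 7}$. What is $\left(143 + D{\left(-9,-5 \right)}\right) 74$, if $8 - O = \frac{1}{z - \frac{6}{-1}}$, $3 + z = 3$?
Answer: $\frac{62863}{6} \approx 10477.0$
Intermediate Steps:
$z = 0$ ($z = -3 + 3 = 0$)
$O = \frac{47}{6}$ ($O = 8 - \frac{1}{0 - \frac{6}{-1}} = 8 - \frac{1}{0 - -6} = 8 - \frac{1}{0 + 6} = 8 - \frac{1}{6} = \frac{47}{6} \approx 7.8333$)
$D{\left(y,H \right)} = \frac{\frac{47}{6} + H}{7 + y}$ ($D{\left(y,H \right)} = \frac{H + \frac{47}{6}}{y + 7} = \frac{\frac{47}{6} + H}{7 + y}$)
$\left(143 + D{\left(-9,-5 \right)}\right) 74 = \left(143 + \frac{\frac{47}{6} - 5}{7 - 9}\right) 74 = \left(143 + \frac{1}{-2} \cdot \frac{17}{6}\right) 74 = \left(143 - \frac{17}{12}\right) 74 = \frac{1699}{12} \cdot 74 = \frac{62863}{6}$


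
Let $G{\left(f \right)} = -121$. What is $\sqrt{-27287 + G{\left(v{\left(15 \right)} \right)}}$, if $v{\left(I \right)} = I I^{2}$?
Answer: $4 i \sqrt{1713} \approx 165.55 i$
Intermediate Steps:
$v{\left(I \right)} = I^{3}$
$\sqrt{-27287 + G{\left(v{\left(15 \right)} \right)}} = \sqrt{-27287 - 121} = \sqrt{-27408} = 4 i \sqrt{1713}$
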